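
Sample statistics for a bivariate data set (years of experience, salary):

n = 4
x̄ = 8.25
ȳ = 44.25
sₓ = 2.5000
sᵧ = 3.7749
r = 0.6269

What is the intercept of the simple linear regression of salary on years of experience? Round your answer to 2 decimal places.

36.44

b = r · sᵧ/sₓ = 0.6269 · 3.7749/2.5 = 0.946594
a = ȳ − b·x̄ = 44.25 − 0.946594·8.25 = 36.440600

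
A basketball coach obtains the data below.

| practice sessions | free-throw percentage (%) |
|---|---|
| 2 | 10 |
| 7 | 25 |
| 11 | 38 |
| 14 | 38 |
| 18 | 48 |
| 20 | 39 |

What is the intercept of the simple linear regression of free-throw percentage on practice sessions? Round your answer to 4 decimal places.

11.4522

n = 6, Σx = 72, Σy = 198, Σxy = 2789, Σx² = 1094
Sxx = Σx² − (Σx)²/n = 1094 − 864 = 230
Sxy = Σxy − (Σx)(Σy)/n = 2789 − 2376 = 413
b = Sxy/Sxx = 413/230 = 1.795652
a = ȳ − b·x̄ = 33 − 1.795652·12 = 11.452174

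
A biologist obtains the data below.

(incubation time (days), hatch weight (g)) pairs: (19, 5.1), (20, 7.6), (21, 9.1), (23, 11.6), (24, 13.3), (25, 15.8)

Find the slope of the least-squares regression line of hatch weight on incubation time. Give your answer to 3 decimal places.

n = 6, Σx = 132, Σy = 62.5, Σxy = 1421, Σx² = 2932
Sxx = Σx² − (Σx)²/n = 2932 − 2904 = 28
Sxy = Σxy − (Σx)(Σy)/n = 1421 − 1375 = 46
b = Sxy/Sxx = 46/28 = 1.642857

1.643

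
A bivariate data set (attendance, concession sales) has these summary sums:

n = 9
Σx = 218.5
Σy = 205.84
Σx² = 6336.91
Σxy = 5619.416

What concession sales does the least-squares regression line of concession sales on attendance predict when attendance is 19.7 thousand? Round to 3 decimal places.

Sxx = Σx² − (Σx)²/n = 6336.91 − 5304.694444 = 1032.215556
Sxy = Σxy − (Σx)(Σy)/n = 5619.416 − 4997.337778 = 622.078222
b = Sxy/Sxx = 622.078222/1032.215556 = 0.602663
a = ȳ − b·x̄ = 22.871111 − 0.602663·24.277778 = 8.239790
ŷ(19.7) = a + b·19.7 = 8.239790 + 0.602663·19.7 = 20.112253

20.112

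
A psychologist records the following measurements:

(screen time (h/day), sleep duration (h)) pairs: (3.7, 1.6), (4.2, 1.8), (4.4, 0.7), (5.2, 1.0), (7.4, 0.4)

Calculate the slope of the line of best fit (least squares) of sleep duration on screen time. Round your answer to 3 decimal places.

n = 5, Σx = 24.9, Σy = 5.5, Σxy = 24.72, Σx² = 132.49
Sxx = Σx² − (Σx)²/n = 132.49 − 124.002 = 8.488
Sxy = Σxy − (Σx)(Σy)/n = 24.72 − 27.39 = -2.67
b = Sxy/Sxx = -2.67/8.488 = -0.314562

-0.315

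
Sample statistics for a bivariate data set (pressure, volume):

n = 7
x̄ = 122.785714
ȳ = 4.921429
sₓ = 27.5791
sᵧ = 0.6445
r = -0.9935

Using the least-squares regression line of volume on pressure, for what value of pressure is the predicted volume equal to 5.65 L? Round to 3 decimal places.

b = r · sᵧ/sₓ = -0.9935 · 0.6445/27.5791 = -0.023217
a = ȳ − b·x̄ = 4.921429 − (-0.023217)·122.785714 = 7.772175
Set a + b·x = 5.65: x = (5.65 − 7.772175) / (-0.023217) = 91.405119

91.405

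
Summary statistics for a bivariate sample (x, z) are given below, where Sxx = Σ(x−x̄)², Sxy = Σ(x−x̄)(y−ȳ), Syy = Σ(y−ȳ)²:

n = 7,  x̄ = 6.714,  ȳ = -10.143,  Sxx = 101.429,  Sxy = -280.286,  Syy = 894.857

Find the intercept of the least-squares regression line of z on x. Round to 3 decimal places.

8.410

b = Sxy/Sxx = -280.286/101.429 = -2.763371
a = ȳ − b·x̄ = -10.143 − (-2.763371)·6.714 = 8.410276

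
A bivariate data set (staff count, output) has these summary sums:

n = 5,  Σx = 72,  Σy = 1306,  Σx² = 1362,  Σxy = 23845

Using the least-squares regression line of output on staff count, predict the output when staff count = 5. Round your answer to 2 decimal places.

Sxx = Σx² − (Σx)²/n = 1362 − 1036.8 = 325.2
Sxy = Σxy − (Σx)(Σy)/n = 23845 − 18806.4 = 5038.6
b = Sxy/Sxx = 5038.6/325.2 = 15.493850
a = ȳ − b·x̄ = 261.2 − 15.493850·14.4 = 38.088561
ŷ(5) = a + b·5 = 38.088561 + 15.493850·5 = 115.557811

115.56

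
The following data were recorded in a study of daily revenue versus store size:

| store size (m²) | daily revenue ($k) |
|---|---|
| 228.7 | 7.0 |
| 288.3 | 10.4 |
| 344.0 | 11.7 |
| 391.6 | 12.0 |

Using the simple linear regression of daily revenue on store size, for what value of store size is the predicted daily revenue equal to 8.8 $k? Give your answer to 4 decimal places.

n = 4, Σx = 1252.6, Σy = 41.1, Σxy = 13323.22, Σx² = 407107.14
Sxx = Σx² − (Σx)²/n = 407107.14 − 392251.69 = 14855.45
Sxy = Σxy − (Σx)(Σy)/n = 13323.22 − 12870.465 = 452.755
b = Sxy/Sxx = 452.755/14855.45 = 0.030477
a = ȳ − b·x̄ = 10.275 − 0.030477·313.15 = 0.731013
Set a + b·x = 8.8: x = (8.8 − 0.731013) / 0.030477 = 264.753431

264.7534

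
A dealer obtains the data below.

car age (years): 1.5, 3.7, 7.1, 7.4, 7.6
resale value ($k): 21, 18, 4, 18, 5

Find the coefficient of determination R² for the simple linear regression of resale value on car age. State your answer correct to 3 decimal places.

n = 5, Σx = 27.3, Σy = 66, Σxy = 297.7, Σx² = 178.87, Σy² = 1130
Sxx = Σx² − (Σx)²/n = 178.87 − 149.058 = 29.812
Sxy = Σxy − (Σx)(Σy)/n = 297.7 − 360.36 = -62.66
Syy = Σy² − (Σy)²/n = 1130 − 871.2 = 258.8
R² = Sxy²/(Sxx·Syy) = (-62.66)²/(29.812·258.8) = 0.508892

0.509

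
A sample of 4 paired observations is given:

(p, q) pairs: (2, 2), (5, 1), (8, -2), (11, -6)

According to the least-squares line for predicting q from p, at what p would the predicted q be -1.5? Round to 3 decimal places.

6.778

n = 4, Σx = 26, Σy = -5, Σxy = -73, Σx² = 214
Sxx = Σx² − (Σx)²/n = 214 − 169 = 45
Sxy = Σxy − (Σx)(Σy)/n = -73 − (-32.5) = -40.5
b = Sxy/Sxx = -40.5/45 = -0.9
a = ȳ − b·x̄ = -1.25 − (-0.9)·6.5 = 4.6
Set a + b·x = -1.5: x = (-1.5 − 4.6) / (-0.9) = 6.777778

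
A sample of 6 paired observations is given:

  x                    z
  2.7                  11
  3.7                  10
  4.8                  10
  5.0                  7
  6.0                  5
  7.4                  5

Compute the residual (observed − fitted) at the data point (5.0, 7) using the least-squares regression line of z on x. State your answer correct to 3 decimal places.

-0.903

n = 6, Σx = 29.6, Σy = 48, Σxy = 216.7, Σx² = 159.78
Sxx = Σx² − (Σx)²/n = 159.78 − 146.026667 = 13.753333
Sxy = Σxy − (Σx)(Σy)/n = 216.7 − 236.8 = -20.1
b = Sxy/Sxx = -20.1/13.753333 = -1.461464
a = ȳ − b·x̄ = 8 − (-1.461464)·4.933333 = 15.209889
ŷ(5.0) = 15.209889 + (-1.461464)·5 = 7.902569
residual = y − ŷ = 7 − 7.902569 = -0.902569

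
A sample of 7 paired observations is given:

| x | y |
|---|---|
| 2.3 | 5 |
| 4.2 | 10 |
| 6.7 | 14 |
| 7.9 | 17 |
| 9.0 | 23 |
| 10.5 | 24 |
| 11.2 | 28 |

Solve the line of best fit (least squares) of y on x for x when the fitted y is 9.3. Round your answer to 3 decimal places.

n = 7, Σx = 51.8, Σy = 121, Σxy = 1054.2, Σx² = 446.92
Sxx = Σx² − (Σx)²/n = 446.92 − 383.32 = 63.6
Sxy = Σxy − (Σx)(Σy)/n = 1054.2 − 895.4 = 158.8
b = Sxy/Sxx = 158.8/63.6 = 2.496855
a = ȳ − b·x̄ = 17.285714 − 2.496855·7.4 = -1.191015
Set a + b·x = 9.3: x = (9.3 − (-1.191015)) / 2.496855 = 4.201691

4.202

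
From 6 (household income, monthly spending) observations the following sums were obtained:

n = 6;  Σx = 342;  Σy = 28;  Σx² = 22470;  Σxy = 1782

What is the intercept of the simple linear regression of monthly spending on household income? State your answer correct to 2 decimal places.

Sxx = Σx² − (Σx)²/n = 22470 − 19494 = 2976
Sxy = Σxy − (Σx)(Σy)/n = 1782 − 1596 = 186
b = Sxy/Sxx = 186/2976 = 0.0625
a = ȳ − b·x̄ = 4.666667 − 0.0625·57 = 1.104167

1.10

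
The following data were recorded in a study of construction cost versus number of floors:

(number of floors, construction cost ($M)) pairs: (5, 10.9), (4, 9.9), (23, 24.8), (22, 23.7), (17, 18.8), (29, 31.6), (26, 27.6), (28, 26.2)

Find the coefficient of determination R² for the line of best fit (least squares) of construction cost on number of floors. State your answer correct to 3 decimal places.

0.971

n = 8, Σx = 154, Σy = 173.5, Σxy = 3873.1, Σx² = 3644, Σy² = 4193.75
Sxx = Σx² − (Σx)²/n = 3644 − 2964.5 = 679.5
Sxy = Σxy − (Σx)(Σy)/n = 3873.1 − 3339.875 = 533.225
Syy = Σy² − (Σy)²/n = 4193.75 − 3762.78125 = 430.96875
R² = Sxy²/(Sxx·Syy) = (533.225)²/(679.5·430.96875) = 0.970925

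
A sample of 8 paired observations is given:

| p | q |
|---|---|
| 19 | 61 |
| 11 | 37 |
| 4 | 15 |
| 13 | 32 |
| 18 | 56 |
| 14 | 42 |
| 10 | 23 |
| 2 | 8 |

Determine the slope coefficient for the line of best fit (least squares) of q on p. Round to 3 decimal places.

n = 8, Σx = 91, Σy = 274, Σxy = 3884, Σx² = 1291
Sxx = Σx² − (Σx)²/n = 1291 − 1035.125 = 255.875
Sxy = Σxy − (Σx)(Σy)/n = 3884 − 3116.75 = 767.25
b = Sxy/Sxx = 767.25/255.875 = 2.998534

2.999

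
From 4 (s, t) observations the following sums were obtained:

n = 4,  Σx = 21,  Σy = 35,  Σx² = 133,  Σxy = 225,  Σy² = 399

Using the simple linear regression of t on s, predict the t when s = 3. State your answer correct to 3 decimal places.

4.670

Sxx = Σx² − (Σx)²/n = 133 − 110.25 = 22.75
Sxy = Σxy − (Σx)(Σy)/n = 225 − 183.75 = 41.25
b = Sxy/Sxx = 41.25/22.75 = 1.813187
a = ȳ − b·x̄ = 8.75 − 1.813187·5.25 = -0.769231
ŷ(3) = a + b·3 = -0.769231 + 1.813187·3 = 4.670330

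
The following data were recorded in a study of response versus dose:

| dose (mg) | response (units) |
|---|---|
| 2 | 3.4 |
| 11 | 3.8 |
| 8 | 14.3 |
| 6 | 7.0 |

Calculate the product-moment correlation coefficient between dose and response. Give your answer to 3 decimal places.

n = 4, Σx = 27, Σy = 28.5, Σxy = 205, Σx² = 225, Σy² = 279.49
Sxx = Σx² − (Σx)²/n = 225 − 182.25 = 42.75
Sxy = Σxy − (Σx)(Σy)/n = 205 − 192.375 = 12.625
Syy = Σy² − (Σy)²/n = 279.49 − 203.0625 = 76.4275
r = Sxy/√(Sxx·Syy) = 12.625/√(3267.275625) = 12.625/57.160088 = 0.220871

0.221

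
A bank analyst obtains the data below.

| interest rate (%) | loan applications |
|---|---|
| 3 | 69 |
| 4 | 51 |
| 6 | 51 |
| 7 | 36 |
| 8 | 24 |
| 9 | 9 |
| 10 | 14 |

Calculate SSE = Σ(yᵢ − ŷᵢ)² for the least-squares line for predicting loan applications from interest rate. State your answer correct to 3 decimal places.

n = 7, Σx = 47, Σy = 254, Σxy = 1382, Σx² = 355, Σy² = 12112
Sxx = Σx² − (Σx)²/n = 355 − 315.571429 = 39.428571
Sxy = Σxy − (Σx)(Σy)/n = 1382 − 1705.428571 = -323.428571
Syy = Σy² − (Σy)²/n = 12112 − 9216.571429 = 2895.428571
b = Sxy/Sxx = -323.428571/39.428571 = -8.202899
SSE = Syy − b·Sxy = 2895.428571 − (-8.202899)·(-323.428571) = 242.376812

242.377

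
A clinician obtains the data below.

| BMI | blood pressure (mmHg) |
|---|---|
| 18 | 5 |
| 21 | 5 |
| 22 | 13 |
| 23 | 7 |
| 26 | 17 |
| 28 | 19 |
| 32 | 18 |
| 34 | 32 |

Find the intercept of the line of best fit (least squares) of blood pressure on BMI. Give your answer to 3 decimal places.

n = 8, Σx = 204, Σy = 116, Σxy = 3280, Σx² = 5418
Sxx = Σx² − (Σx)²/n = 5418 − 5202 = 216
Sxy = Σxy − (Σx)(Σy)/n = 3280 − 2958 = 322
b = Sxy/Sxx = 322/216 = 1.490741
a = ȳ − b·x̄ = 14.5 − 1.490741·25.5 = -23.513889

-23.514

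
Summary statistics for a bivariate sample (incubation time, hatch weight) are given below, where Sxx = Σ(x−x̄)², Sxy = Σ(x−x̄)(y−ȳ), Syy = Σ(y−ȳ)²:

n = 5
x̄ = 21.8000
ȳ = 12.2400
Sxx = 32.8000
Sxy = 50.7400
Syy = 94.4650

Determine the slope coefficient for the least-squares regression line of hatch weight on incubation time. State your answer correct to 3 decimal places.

1.547

b = Sxy/Sxx = 50.74/32.8 = 1.546951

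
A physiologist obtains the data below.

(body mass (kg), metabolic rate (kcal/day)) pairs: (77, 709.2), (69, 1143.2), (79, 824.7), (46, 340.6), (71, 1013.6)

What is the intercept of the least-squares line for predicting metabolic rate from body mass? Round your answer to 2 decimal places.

n = 5, Σx = 342, Σy = 4031.3, Σxy = 286273.7, Σx² = 24088
Sxx = Σx² − (Σx)²/n = 24088 − 23392.8 = 695.2
Sxy = Σxy − (Σx)(Σy)/n = 286273.7 − 275740.92 = 10532.78
b = Sxy/Sxx = 10532.78/695.2 = 15.150719
a = ȳ − b·x̄ = 806.26 − 15.150719·68.4 = -230.049194

-230.05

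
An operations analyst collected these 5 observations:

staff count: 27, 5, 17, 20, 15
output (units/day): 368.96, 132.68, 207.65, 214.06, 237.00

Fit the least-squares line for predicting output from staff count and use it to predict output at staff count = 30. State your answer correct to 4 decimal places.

360.4559

n = 5, Σx = 84, Σy = 1160.35, Σxy = 21991.57, Σx² = 1668
Sxx = Σx² − (Σx)²/n = 1668 − 1411.2 = 256.8
Sxy = Σxy − (Σx)(Σy)/n = 21991.57 − 19493.88 = 2497.69
b = Sxy/Sxx = 2497.69/256.8 = 9.726207
a = ȳ − b·x̄ = 232.07 − 9.726207·16.8 = 68.669720
ŷ(30) = a + b·30 = 68.669720 + 9.726207·30 = 360.455935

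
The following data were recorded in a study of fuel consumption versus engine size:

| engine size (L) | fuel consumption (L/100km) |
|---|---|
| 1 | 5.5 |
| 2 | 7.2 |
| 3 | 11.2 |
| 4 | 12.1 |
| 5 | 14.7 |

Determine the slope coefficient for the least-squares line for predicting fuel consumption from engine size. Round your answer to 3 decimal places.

2.330

n = 5, Σx = 15, Σy = 50.7, Σxy = 175.4, Σx² = 55
Sxx = Σx² − (Σx)²/n = 55 − 45 = 10
Sxy = Σxy − (Σx)(Σy)/n = 175.4 − 152.1 = 23.3
b = Sxy/Sxx = 23.3/10 = 2.33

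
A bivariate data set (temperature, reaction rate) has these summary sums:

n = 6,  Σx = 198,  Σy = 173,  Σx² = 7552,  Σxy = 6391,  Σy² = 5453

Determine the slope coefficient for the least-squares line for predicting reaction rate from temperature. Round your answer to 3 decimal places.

Sxx = Σx² − (Σx)²/n = 7552 − 6534 = 1018
Sxy = Σxy − (Σx)(Σy)/n = 6391 − 5709 = 682
b = Sxy/Sxx = 682/1018 = 0.669941

0.670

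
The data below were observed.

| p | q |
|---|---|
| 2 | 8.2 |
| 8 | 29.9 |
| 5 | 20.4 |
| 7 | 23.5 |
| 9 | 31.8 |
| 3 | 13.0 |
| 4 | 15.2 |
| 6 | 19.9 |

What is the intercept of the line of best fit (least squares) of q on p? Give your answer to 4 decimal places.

n = 8, Σx = 44, Σy = 161.9, Σxy = 1027.5, Σx² = 284
Sxx = Σx² − (Σx)²/n = 284 − 242 = 42
Sxy = Σxy − (Σx)(Σy)/n = 1027.5 − 890.45 = 137.05
b = Sxy/Sxx = 137.05/42 = 3.263095
a = ȳ − b·x̄ = 20.2375 − 3.263095·5.5 = 2.290476

2.2905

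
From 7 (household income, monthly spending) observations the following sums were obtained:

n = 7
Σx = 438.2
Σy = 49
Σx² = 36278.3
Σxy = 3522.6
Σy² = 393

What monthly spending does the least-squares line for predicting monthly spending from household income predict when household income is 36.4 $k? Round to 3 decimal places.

5.652

Sxx = Σx² − (Σx)²/n = 36278.3 − 27431.32 = 8846.98
Sxy = Σxy − (Σx)(Σy)/n = 3522.6 − 3067.4 = 455.2
b = Sxy/Sxx = 455.2/8846.98 = 0.051453
a = ȳ − b·x̄ = 7 − 0.051453·62.6 = 3.779068
ŷ(36.4) = a + b·36.4 = 3.779068 + 0.051453·36.4 = 5.651942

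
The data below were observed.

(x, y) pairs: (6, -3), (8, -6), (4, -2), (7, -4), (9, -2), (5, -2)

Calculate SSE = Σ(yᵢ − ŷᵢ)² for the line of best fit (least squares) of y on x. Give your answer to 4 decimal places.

10.4190

n = 6, Σx = 39, Σy = -19, Σxy = -130, Σx² = 271, Σy² = 73
Sxx = Σx² − (Σx)²/n = 271 − 253.5 = 17.5
Sxy = Σxy − (Σx)(Σy)/n = -130 − (-123.5) = -6.5
Syy = Σy² − (Σy)²/n = 73 − 60.166667 = 12.833333
b = Sxy/Sxx = -6.5/17.5 = -0.371429
SSE = Syy − b·Sxy = 12.833333 − (-0.371429)·(-6.5) = 10.419048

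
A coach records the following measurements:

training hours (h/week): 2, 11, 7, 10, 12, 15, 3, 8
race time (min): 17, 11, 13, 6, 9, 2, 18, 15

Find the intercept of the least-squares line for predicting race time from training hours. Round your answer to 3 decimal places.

20.953

n = 8, Σx = 68, Σy = 91, Σxy = 618, Σx² = 716
Sxx = Σx² − (Σx)²/n = 716 − 578 = 138
Sxy = Σxy − (Σx)(Σy)/n = 618 − 773.5 = -155.5
b = Sxy/Sxx = -155.5/138 = -1.126812
a = ȳ − b·x̄ = 11.375 − (-1.126812)·8.5 = 20.952899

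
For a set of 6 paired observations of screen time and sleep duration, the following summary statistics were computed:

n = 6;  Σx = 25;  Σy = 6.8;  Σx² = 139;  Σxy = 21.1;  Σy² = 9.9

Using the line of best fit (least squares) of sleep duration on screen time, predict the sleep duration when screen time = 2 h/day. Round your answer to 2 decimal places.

1.58

Sxx = Σx² − (Σx)²/n = 139 − 104.166667 = 34.833333
Sxy = Σxy − (Σx)(Σy)/n = 21.1 − 28.333333 = -7.233333
b = Sxy/Sxx = -7.233333/34.833333 = -0.207656
a = ȳ − b·x̄ = 1.133333 − (-0.207656)·4.166667 = 1.998565
ŷ(2) = a + b·2 = 1.998565 + (-0.207656)·2 = 1.583254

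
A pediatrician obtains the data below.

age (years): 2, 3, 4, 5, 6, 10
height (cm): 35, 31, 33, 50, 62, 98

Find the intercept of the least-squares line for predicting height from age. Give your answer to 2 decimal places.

7.50

n = 6, Σx = 30, Σy = 309, Σxy = 1897, Σx² = 190
Sxx = Σx² − (Σx)²/n = 190 − 150 = 40
Sxy = Σxy − (Σx)(Σy)/n = 1897 − 1545 = 352
b = Sxy/Sxx = 352/40 = 8.8
a = ȳ − b·x̄ = 51.5 − 8.8·5 = 7.5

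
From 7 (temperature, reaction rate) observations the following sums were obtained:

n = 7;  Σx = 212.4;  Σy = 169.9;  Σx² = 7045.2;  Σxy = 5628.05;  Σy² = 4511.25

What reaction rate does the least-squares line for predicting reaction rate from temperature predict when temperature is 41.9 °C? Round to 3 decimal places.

33.373

Sxx = Σx² − (Σx)²/n = 7045.2 − 6444.822857 = 600.377143
Sxy = Σxy − (Σx)(Σy)/n = 5628.05 − 5155.251429 = 472.798571
b = Sxy/Sxx = 472.798571/600.377143 = 0.787503
a = ȳ − b·x̄ = 24.271429 − 0.787503·30.342857 = 0.376349
ŷ(41.9) = a + b·41.9 = 0.376349 + 0.787503·41.9 = 33.372709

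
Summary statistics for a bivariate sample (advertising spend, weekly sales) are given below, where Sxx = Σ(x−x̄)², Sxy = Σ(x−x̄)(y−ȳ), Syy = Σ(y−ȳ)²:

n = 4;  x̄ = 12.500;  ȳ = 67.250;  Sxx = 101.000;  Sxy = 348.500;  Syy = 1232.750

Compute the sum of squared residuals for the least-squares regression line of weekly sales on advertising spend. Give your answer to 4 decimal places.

b = Sxy/Sxx = 348.5/101 = 3.450495
SSE = Syy − b·Sxy = 1232.75 − 3.450495·348.5 = 30.252475

30.2525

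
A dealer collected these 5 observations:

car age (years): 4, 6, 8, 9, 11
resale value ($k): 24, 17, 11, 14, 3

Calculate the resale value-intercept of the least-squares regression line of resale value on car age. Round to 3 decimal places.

34.466

n = 5, Σx = 38, Σy = 69, Σxy = 445, Σx² = 318
Sxx = Σx² − (Σx)²/n = 318 − 288.8 = 29.2
Sxy = Σxy − (Σx)(Σy)/n = 445 − 524.4 = -79.4
b = Sxy/Sxx = -79.4/29.2 = -2.719178
a = ȳ − b·x̄ = 13.8 − (-2.719178)·7.6 = 34.465753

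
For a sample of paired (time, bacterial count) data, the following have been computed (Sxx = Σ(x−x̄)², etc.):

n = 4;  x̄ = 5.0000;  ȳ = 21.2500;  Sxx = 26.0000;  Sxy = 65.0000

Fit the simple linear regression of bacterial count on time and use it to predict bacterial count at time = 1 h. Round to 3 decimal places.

b = Sxy/Sxx = 65/26 = 2.5
a = ȳ − b·x̄ = 21.25 − 2.5·5 = 8.75
ŷ(1) = a + b·1 = 8.75 + 2.5·1 = 11.25

11.250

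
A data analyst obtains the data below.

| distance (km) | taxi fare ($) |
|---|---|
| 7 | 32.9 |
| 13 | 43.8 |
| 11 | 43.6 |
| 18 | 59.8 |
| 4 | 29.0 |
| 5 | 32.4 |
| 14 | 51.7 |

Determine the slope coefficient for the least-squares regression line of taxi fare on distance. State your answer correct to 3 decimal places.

2.143

n = 7, Σx = 72, Σy = 293.2, Σxy = 3357.5, Σx² = 900
Sxx = Σx² − (Σx)²/n = 900 − 740.571429 = 159.428571
Sxy = Σxy − (Σx)(Σy)/n = 3357.5 − 3015.771429 = 341.728571
b = Sxy/Sxx = 341.728571/159.428571 = 2.143459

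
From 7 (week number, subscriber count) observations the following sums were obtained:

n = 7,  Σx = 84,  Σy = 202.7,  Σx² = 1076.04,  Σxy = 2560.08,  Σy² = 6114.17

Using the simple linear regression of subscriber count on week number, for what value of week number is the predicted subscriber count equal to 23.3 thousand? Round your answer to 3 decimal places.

8.985

Sxx = Σx² − (Σx)²/n = 1076.04 − 1008 = 68.04
Sxy = Σxy − (Σx)(Σy)/n = 2560.08 − 2432.4 = 127.68
b = Sxy/Sxx = 127.68/68.04 = 1.876543
a = ȳ − b·x̄ = 28.957143 − 1.876543·12 = 6.438624
Set a + b·x = 23.3: x = (23.3 − 6.438624) / 1.876543 = 8.985338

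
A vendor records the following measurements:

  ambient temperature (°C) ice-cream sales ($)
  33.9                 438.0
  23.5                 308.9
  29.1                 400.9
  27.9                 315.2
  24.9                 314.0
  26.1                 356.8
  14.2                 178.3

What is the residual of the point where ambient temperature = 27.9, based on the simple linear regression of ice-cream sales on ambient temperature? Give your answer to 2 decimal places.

-44.55

n = 7, Σx = 179.6, Σy = 2312.1, Σxy = 62230.56, Σx² = 4829.54
Sxx = Σx² − (Σx)²/n = 4829.54 − 4608.022857 = 221.517143
Sxy = Σxy − (Σx)(Σy)/n = 62230.56 − 59321.88 = 2908.68
b = Sxy/Sxx = 2908.68/221.517143 = 13.130722
a = ȳ − b·x̄ = 330.3 − 13.130722·25.657143 = -6.596808
ŷ(27.9) = -6.596808 + 13.130722·27.9 = 359.750333
residual = y − ŷ = 315.2 − 359.750333 = -44.550333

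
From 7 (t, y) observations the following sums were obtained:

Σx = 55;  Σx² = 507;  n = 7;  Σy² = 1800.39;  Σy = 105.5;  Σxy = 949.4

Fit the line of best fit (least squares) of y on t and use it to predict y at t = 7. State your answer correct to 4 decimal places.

13.6920

Sxx = Σx² − (Σx)²/n = 507 − 432.142857 = 74.857143
Sxy = Σxy − (Σx)(Σy)/n = 949.4 − 828.928571 = 120.471429
b = Sxy/Sxx = 120.471429/74.857143 = 1.609351
a = ȳ − b·x̄ = 15.071429 − 1.609351·7.857143 = 2.426527
ŷ(7) = a + b·7 = 2.426527 + 1.609351·7 = 13.691985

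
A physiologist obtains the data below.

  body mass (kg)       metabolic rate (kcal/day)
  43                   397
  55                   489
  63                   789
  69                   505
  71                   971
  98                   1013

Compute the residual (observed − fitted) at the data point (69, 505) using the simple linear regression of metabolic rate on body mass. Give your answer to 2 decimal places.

n = 6, Σx = 399, Σy = 4164, Σxy = 296733, Σx² = 28249
Sxx = Σx² − (Σx)²/n = 28249 − 26533.5 = 1715.5
Sxy = Σxy − (Σx)(Σy)/n = 296733 − 276906 = 19827
b = Sxy/Sxx = 19827/1715.5 = 11.557563
a = ȳ − b·x̄ = 694 − 11.557563·66.5 = -74.577966
ŷ(69) = -74.577966 + 11.557563·69 = 722.893908
residual = y − ŷ = 505 − 722.893908 = -217.893908

-217.89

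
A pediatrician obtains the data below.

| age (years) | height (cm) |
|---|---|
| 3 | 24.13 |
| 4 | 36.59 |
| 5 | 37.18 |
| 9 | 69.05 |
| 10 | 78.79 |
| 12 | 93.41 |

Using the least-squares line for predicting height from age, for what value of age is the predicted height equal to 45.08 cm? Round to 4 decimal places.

n = 6, Σx = 43, Σy = 339.15, Σxy = 2934.92, Σx² = 375
Sxx = Σx² − (Σx)²/n = 375 − 308.166667 = 66.833333
Sxy = Σxy − (Σx)(Σy)/n = 2934.92 − 2430.575 = 504.345
b = Sxy/Sxx = 504.345/66.833333 = 7.546309
a = ȳ − b·x̄ = 56.525 − 7.546309·7.166667 = 2.443117
Set a + b·x = 45.08: x = (45.08 − 2.443117) / 7.546309 = 5.650031

5.6500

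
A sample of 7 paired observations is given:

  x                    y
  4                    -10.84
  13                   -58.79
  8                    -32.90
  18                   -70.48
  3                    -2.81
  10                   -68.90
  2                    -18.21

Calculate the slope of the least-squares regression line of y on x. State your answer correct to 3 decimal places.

n = 7, Σx = 58, Σy = -262.93, Σxy = -3073.32, Σx² = 686
Sxx = Σx² − (Σx)²/n = 686 − 480.571429 = 205.428571
Sxy = Σxy − (Σx)(Σy)/n = -3073.32 − (-2178.562857) = -894.757143
b = Sxy/Sxx = -894.757143/205.428571 = -4.355563

-4.356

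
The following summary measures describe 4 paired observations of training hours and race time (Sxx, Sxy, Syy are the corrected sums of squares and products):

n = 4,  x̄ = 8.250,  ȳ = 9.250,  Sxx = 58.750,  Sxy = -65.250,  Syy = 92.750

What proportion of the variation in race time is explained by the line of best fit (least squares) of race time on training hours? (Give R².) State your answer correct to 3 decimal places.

R² = Sxy²/(Sxx·Syy) = (-65.25)²/(58.75·92.75) = 0.781339

0.781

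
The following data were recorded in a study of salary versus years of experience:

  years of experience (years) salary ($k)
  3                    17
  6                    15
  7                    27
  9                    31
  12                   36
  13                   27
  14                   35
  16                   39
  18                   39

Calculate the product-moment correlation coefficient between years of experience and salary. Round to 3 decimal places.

n = 9, Σx = 98, Σy = 266, Σxy = 3208, Σx² = 1264, Σy² = 8496
Sxx = Σx² − (Σx)²/n = 1264 − 1067.111111 = 196.888889
Sxy = Σxy − (Σx)(Σy)/n = 3208 − 2896.444444 = 311.555556
Syy = Σy² − (Σy)²/n = 8496 − 7861.777778 = 634.222222
r = Sxy/√(Sxx·Syy) = 311.555556/√(124871.308642) = 311.555556/353.371347 = 0.881666

0.882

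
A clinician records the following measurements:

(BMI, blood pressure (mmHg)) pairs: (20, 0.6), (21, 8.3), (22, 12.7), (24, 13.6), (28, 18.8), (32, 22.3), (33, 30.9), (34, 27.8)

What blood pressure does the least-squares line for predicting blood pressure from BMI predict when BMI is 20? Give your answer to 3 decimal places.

5.529

n = 8, Σx = 214, Σy = 135, Σxy = 3997, Σx² = 5954
Sxx = Σx² − (Σx)²/n = 5954 − 5724.5 = 229.5
Sxy = Σxy − (Σx)(Σy)/n = 3997 − 3611.25 = 385.75
b = Sxy/Sxx = 385.75/229.5 = 1.680828
a = ȳ − b·x̄ = 16.875 − 1.680828·26.75 = -28.087146
ŷ(20) = a + b·20 = -28.087146 + 1.680828·20 = 5.529412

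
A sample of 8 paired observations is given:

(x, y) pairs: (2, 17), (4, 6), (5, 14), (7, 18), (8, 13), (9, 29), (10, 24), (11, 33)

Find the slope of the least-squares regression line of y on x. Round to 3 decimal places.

n = 8, Σx = 56, Σy = 154, Σxy = 1222, Σx² = 460
Sxx = Σx² − (Σx)²/n = 460 − 392 = 68
Sxy = Σxy − (Σx)(Σy)/n = 1222 − 1078 = 144
b = Sxy/Sxx = 144/68 = 2.117647

2.118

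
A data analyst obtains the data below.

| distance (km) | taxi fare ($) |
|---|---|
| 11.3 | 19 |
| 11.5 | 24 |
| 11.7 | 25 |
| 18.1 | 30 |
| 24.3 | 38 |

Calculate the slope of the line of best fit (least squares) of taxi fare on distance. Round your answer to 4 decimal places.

1.1945

n = 5, Σx = 76.9, Σy = 136, Σxy = 2249.6, Σx² = 1314.93
Sxx = Σx² − (Σx)²/n = 1314.93 − 1182.722 = 132.208
Sxy = Σxy − (Σx)(Σy)/n = 2249.6 − 2091.68 = 157.92
b = Sxy/Sxx = 157.92/132.208 = 1.194481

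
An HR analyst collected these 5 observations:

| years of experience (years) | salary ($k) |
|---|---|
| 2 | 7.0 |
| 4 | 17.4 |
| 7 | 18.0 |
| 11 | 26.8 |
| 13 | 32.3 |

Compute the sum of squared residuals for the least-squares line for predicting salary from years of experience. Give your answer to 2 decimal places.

n = 5, Σx = 37, Σy = 101.5, Σxy = 924.3, Σx² = 359, Σy² = 2437.29
Sxx = Σx² − (Σx)²/n = 359 − 273.8 = 85.2
Sxy = Σxy − (Σx)(Σy)/n = 924.3 − 751.1 = 173.2
Syy = Σy² − (Σy)²/n = 2437.29 − 2060.45 = 376.84
b = Sxy/Sxx = 173.2/85.2 = 2.032864
SSE = Syy − b·Sxy = 376.84 − 2.032864·173.2 = 24.747981

24.75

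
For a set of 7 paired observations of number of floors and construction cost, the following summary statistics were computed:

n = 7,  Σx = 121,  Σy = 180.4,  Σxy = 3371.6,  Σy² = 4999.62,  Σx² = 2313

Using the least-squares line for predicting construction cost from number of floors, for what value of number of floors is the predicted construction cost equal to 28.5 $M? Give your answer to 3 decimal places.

Sxx = Σx² − (Σx)²/n = 2313 − 2091.571429 = 221.428571
Sxy = Σxy − (Σx)(Σy)/n = 3371.6 − 3118.342857 = 253.257143
b = Sxy/Sxx = 253.257143/221.428571 = 1.143742
a = ȳ − b·x̄ = 25.771429 − 1.143742·17.285714 = 6.001032
Set a + b·x = 28.5: x = (28.5 − 6.001032) / 1.143742 = 19.671367

19.671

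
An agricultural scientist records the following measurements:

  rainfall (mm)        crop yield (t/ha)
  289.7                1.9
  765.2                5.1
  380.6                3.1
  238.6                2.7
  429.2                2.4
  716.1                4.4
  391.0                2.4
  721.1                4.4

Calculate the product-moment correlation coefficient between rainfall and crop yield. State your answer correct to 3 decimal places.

n = 8, Σx = 3931.5, Σy = 26.4, Σxy = 14569.19, Σx² = 2241121.51, Σy² = 96.76
Sxx = Σx² − (Σx)²/n = 2241121.51 − 1932086.53125 = 309034.97875
Sxy = Σxy − (Σx)(Σy)/n = 14569.19 − 12973.95 = 1595.24
Syy = Σy² − (Σy)²/n = 96.76 − 87.12 = 9.64
r = Sxy/√(Sxx·Syy) = 1595.24/√(2979097.19515) = 1595.24/1726.006140 = 0.924238

0.924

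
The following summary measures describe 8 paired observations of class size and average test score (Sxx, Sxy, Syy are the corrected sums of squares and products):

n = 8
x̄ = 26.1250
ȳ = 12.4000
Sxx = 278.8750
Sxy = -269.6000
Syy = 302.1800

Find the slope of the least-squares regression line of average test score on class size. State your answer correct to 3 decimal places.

b = Sxy/Sxx = -269.6/278.875 = -0.966741

-0.967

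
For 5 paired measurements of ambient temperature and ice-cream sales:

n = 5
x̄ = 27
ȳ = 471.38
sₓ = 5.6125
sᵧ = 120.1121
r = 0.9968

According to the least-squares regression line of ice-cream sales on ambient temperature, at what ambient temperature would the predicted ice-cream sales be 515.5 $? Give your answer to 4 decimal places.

29.0682

b = r · sᵧ/sₓ = 0.9968 · 120.1121/5.6125 = 21.332337
a = ȳ − b·x̄ = 471.38 − 21.332337·27 = -104.593098
Set a + b·x = 515.5: x = (515.5 − (-104.593098)) / 21.332337 = 29.068222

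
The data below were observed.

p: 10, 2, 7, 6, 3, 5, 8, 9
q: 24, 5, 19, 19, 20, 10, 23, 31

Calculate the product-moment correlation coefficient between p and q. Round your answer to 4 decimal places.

0.7877

n = 8, Σx = 50, Σy = 151, Σxy = 1070, Σx² = 368, Σy² = 3313
Sxx = Σx² − (Σx)²/n = 368 − 312.5 = 55.5
Sxy = Σxy − (Σx)(Σy)/n = 1070 − 943.75 = 126.25
Syy = Σy² − (Σy)²/n = 3313 − 2850.125 = 462.875
r = Sxy/√(Sxx·Syy) = 126.25/√(25689.5625) = 126.25/160.279638 = 0.787686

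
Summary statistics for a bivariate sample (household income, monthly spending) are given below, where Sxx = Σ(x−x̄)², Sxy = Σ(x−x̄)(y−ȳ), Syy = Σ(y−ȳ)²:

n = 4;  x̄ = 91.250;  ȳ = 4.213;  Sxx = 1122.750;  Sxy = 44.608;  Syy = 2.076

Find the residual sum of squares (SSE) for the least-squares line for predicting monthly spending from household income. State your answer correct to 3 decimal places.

b = Sxy/Sxx = 44.608/1122.75 = 0.039731
SSE = Syy − b·Sxy = 2.076 − 0.039731·44.608 = 0.303679

0.304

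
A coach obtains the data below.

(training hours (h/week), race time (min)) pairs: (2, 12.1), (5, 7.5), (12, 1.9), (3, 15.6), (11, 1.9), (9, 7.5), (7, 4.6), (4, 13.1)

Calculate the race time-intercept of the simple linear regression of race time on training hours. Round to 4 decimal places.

16.2170

n = 8, Σx = 53, Σy = 64.2, Σxy = 304.3, Σx² = 449
Sxx = Σx² − (Σx)²/n = 449 − 351.125 = 97.875
Sxy = Σxy − (Σx)(Σy)/n = 304.3 − 425.325 = -121.025
b = Sxy/Sxx = -121.025/97.875 = -1.236526
a = ȳ − b·x̄ = 8.025 − (-1.236526)·6.625 = 16.216986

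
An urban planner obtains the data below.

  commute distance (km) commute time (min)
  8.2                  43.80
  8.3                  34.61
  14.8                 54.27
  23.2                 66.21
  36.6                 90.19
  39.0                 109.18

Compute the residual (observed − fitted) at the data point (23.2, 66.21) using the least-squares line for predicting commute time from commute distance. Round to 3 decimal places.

-3.270

n = 6, Σx = 130.1, Σy = 398.26, Σxy = 10544.665, Σx² = 3753.97
Sxx = Σx² − (Σx)²/n = 3753.97 − 2821.001667 = 932.968333
Sxy = Σxy − (Σx)(Σy)/n = 10544.665 − 8635.604333 = 1909.060667
b = Sxy/Sxx = 1909.060667/932.968333 = 2.046222
a = ȳ − b·x̄ = 66.376667 − 2.046222·21.683333 = 22.007745
ŷ(23.2) = 22.007745 + 2.046222·23.2 = 69.480104
residual = y − ŷ = 66.21 − 69.480104 = -3.270104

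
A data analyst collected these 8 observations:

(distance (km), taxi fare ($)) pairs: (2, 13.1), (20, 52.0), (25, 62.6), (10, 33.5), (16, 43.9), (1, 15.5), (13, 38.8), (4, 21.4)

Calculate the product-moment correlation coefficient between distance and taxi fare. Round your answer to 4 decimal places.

0.9966

n = 8, Σx = 91, Σy = 280.8, Σxy = 4274.1, Σx² = 1571, Σy² = 12047.48
Sxx = Σx² − (Σx)²/n = 1571 − 1035.125 = 535.875
Sxy = Σxy − (Σx)(Σy)/n = 4274.1 − 3194.1 = 1080
Syy = Σy² − (Σy)²/n = 12047.48 − 9856.08 = 2191.4
r = Sxy/√(Sxx·Syy) = 1080/√(1174316.475) = 1080/1083.658837 = 0.996624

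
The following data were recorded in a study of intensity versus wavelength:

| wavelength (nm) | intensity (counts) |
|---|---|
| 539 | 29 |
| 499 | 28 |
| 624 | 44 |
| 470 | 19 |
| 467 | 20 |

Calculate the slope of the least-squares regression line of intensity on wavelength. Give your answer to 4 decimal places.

0.1511

n = 5, Σx = 2599, Σy = 140, Σxy = 75329, Σx² = 1367887
Sxx = Σx² − (Σx)²/n = 1367887 − 1350960.2 = 16926.8
Sxy = Σxy − (Σx)(Σy)/n = 75329 − 72772 = 2557
b = Sxy/Sxx = 2557/16926.8 = 0.151062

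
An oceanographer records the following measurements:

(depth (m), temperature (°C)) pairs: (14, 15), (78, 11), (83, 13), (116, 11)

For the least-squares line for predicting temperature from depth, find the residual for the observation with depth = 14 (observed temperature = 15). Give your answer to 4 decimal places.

n = 4, Σx = 291, Σy = 50, Σxy = 3423, Σx² = 26625
Sxx = Σx² − (Σx)²/n = 26625 − 21170.25 = 5454.75
Sxy = Σxy − (Σx)(Σy)/n = 3423 − 3637.5 = -214.5
b = Sxy/Sxx = -214.5/5454.75 = -0.039324
a = ȳ − b·x̄ = 12.5 − (-0.039324)·72.75 = 15.360786
ŷ(14) = 15.360786 + (-0.039324)·14 = 14.810257
residual = y − ŷ = 15 − 14.810257 = 0.189743

0.1897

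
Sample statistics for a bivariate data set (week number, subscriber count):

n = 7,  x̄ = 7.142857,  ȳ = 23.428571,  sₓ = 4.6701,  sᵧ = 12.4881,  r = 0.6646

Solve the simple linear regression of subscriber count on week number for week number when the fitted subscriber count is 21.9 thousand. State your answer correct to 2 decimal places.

b = r · sᵧ/sₓ = 0.6646 · 12.4881/4.6701 = 1.777176
a = ȳ − b·x̄ = 23.428571 − 1.777176·7.142857 = 10.734454
Set a + b·x = 21.9: x = (21.9 − 10.734454) / 1.777176 = 6.282745

6.28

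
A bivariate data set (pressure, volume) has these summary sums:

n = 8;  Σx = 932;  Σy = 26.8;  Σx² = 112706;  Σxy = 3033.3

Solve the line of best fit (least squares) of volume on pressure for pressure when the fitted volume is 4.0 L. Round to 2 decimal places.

86.32

Sxx = Σx² − (Σx)²/n = 112706 − 108578 = 4128
Sxy = Σxy − (Σx)(Σy)/n = 3033.3 − 3122.2 = -88.9
b = Sxy/Sxx = -88.9/4128 = -0.021536
a = ȳ − b·x̄ = 3.35 − (-0.021536)·116.5 = 5.858927
Set a + b·x = 4.0: x = (4.0 − 5.858927) / (-0.021536) = 86.317773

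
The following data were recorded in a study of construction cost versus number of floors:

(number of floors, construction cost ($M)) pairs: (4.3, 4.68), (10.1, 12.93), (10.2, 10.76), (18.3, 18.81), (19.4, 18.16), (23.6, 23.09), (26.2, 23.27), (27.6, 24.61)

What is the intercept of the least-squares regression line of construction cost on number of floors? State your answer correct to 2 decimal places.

2.74

n = 8, Σx = 139.7, Σy = 136.31, Σxy = 2790.83, Σx² = 2940.95
Sxx = Σx² − (Σx)²/n = 2940.95 − 2439.51125 = 501.43875
Sxy = Σxy − (Σx)(Σy)/n = 2790.83 − 2380.313375 = 410.516625
b = Sxy/Sxx = 410.516625/501.43875 = 0.818678
a = ȳ − b·x̄ = 17.03875 − 0.818678·17.4625 = 2.742594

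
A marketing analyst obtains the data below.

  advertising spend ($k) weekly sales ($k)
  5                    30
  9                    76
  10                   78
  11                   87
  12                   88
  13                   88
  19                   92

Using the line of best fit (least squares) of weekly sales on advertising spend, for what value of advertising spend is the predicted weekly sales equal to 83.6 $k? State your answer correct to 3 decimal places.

12.942

n = 7, Σx = 79, Σy = 539, Σxy = 6519, Σx² = 1001
Sxx = Σx² − (Σx)²/n = 1001 − 891.571429 = 109.428571
Sxy = Σxy − (Σx)(Σy)/n = 6519 − 6083 = 436
b = Sxy/Sxx = 436/109.428571 = 3.984334
a = ȳ − b·x̄ = 77 − 3.984334·11.285714 = 32.033943
Set a + b·x = 83.6: x = (83.6 − 32.033943) / 3.984334 = 12.942202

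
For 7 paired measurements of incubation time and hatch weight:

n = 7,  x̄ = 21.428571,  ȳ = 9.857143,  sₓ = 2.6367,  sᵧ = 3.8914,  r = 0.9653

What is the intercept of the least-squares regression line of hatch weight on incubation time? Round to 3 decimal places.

-20.671

b = r · sᵧ/sₓ = 0.9653 · 3.8914/2.6367 = 1.424648
a = ȳ − b·x̄ = 9.857143 − 1.424648·21.428571 = -20.671020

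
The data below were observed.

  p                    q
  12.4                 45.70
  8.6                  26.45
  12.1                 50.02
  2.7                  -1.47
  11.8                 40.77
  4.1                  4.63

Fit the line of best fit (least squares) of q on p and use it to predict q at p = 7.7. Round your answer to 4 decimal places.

n = 6, Σx = 51.7, Σy = 166.1, Σxy = 1895.492, Σx² = 537.47
Sxx = Σx² − (Σx)²/n = 537.47 − 445.481667 = 91.988333
Sxy = Σxy − (Σx)(Σy)/n = 1895.492 − 1431.228333 = 464.263667
b = Sxy/Sxx = 464.263667/91.988333 = 5.046984
a = ȳ − b·x̄ = 27.683333 − 5.046984·8.616667 = -15.804847
ŷ(7.7) = a + b·7.7 = -15.804847 + 5.046984·7.7 = 23.056931

23.0569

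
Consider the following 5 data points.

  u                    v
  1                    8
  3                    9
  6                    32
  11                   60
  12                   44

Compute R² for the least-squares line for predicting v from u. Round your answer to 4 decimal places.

0.8707

n = 5, Σx = 33, Σy = 153, Σxy = 1415, Σx² = 311, Σy² = 6705
Sxx = Σx² − (Σx)²/n = 311 − 217.8 = 93.2
Sxy = Σxy − (Σx)(Σy)/n = 1415 − 1009.8 = 405.2
Syy = Σy² − (Σy)²/n = 6705 − 4681.8 = 2023.2
R² = Sxy²/(Sxx·Syy) = (405.2)²/(93.2·2023.2) = 0.870731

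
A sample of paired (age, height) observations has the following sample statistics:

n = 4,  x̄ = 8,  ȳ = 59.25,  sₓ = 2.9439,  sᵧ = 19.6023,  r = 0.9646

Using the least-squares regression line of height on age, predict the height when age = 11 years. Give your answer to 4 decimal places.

b = r · sᵧ/sₓ = 0.9646 · 19.6023/2.9439 = 6.422901
a = ȳ − b·x̄ = 59.25 − 6.422901·8 = 7.866791
ŷ(11) = a + b·11 = 7.866791 + 6.422901·11 = 78.518703

78.5187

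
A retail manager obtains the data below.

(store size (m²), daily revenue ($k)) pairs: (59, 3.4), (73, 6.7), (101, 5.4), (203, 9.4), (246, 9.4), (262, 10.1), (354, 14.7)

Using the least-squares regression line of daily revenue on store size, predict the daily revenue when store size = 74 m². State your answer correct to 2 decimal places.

n = 7, Σx = 1298, Σy = 59.1, Σxy = 13305.7, Σx² = 314696
Sxx = Σx² − (Σx)²/n = 314696 − 240686.285714 = 74009.714286
Sxy = Σxy − (Σx)(Σy)/n = 13305.7 − 10958.828571 = 2346.871429
b = Sxy/Sxx = 2346.871429/74009.714286 = 0.031710
a = ȳ − b·x̄ = 8.442857 − 0.031710·185.428571 = 2.562859
ŷ(74) = a + b·74 = 2.562859 + 0.031710·74 = 4.909422

4.91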